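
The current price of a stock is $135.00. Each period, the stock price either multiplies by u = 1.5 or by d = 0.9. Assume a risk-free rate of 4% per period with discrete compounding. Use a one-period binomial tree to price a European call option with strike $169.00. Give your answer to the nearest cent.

Risk-neutral probability p = (1 + 0.04 − 0.9)/(1.5 − 0.9) = 0.1400/0.6000 = 0.2333
Terminal stock prices: S_u = 202.5, S_d = 121.5
Terminal payoffs (S − K): max(33.5, 0) = 33.5, max(-47.5, 0) = 0
Node 0 (S = 135): V_0 = 1/1.04·[0.2333·33.5000 + 0.7667·0.0000] = 7.5160

$7.52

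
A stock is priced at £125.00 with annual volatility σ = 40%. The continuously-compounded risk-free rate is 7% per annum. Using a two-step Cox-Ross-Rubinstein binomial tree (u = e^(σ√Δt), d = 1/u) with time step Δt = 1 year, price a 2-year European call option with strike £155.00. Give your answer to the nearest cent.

CRR parameters: u = e^(σ√Δt) = e^(0.4·√1) = 1.4918, d = 1/u = 0.6703
Per-period rate: rΔt = 0.07·1 = 0.07, so R = e^0.07 = 1.0725
Risk-neutral probability p = (e^0.07 − 0.6703)/(1.4918 − 0.6703) = 0.4022/0.8215 = 0.4896
Terminal stock prices: S_uu = 278.2, S_ud = 125, S_dd = 56.17
Terminal payoffs (S − K): max(123.2, 0) = 123.2, max(-30, 0) = 0, max(-98.83, 0) = 0
Node u (S = 186.5): V_u = e^(−0.07)·[0.4896·123.1926 + 0.5104·0.0000] = 56.2346
Node d (S = 83.79): V_d = e^(−0.07)·[0.4896·0.0000 + 0.5104·0.0000] = 0.0000
Node 0 (S = 125): V_0 = e^(−0.07)·[0.4896·56.2346 + 0.5104·0.0000] = 25.6698

£25.67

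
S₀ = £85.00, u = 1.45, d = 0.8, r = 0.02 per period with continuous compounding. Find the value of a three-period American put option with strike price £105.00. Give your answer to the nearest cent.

£28.54

Risk-neutral probability p = (e^0.02 − 0.8)/(1.45 − 0.8) = 0.2202/0.6500 = 0.3388
Terminal stock prices: S_uuu = 259.1, S_uud = 143, S_udd = 78.88, S_ddd = 43.52
Terminal payoffs (K − S): max(-154.1, 0) = 0, max(-37.97, 0) = 0, max(26.12, 0) = 26.12, max(61.48, 0) = 61.48
Node uu (S = 178.7): continuation = e^(−0.02)·[0.3388·0.0000 + 0.6612·0.0000] = 0.0000; exercise value = 0.0000 ≤ continuation, so V_uu = 0.0000
Node ud (S = 98.6): continuation = e^(−0.02)·[0.3388·0.0000 + 0.6612·26.1200] = 16.9293; exercise value = 6.4000 ≤ continuation, so V_ud = 16.9293
Node dd (S = 54.4): continuation = e^(−0.02)·[0.3388·26.1200 + 0.6612·61.4800] = 48.5209; exercise value = 50.6000 > continuation, so V_dd = 50.6000 (exercise)
Node u (S = 123.2): continuation = e^(−0.02)·[0.3388·0.0000 + 0.6612·16.9293] = 10.9725; exercise value = 0.0000 ≤ continuation, so V_u = 10.9725
Node d (S = 68): continuation = e^(−0.02)·[0.3388·16.9293 + 0.6612·50.6000] = 38.4173; exercise value = 37.0000 ≤ continuation, so V_d = 38.4173
Node 0 (S = 85): continuation = e^(−0.02)·[0.3388·10.9725 + 0.6612·38.4173] = 28.5431; exercise value = 20.0000 ≤ continuation, so V_0 = 28.5431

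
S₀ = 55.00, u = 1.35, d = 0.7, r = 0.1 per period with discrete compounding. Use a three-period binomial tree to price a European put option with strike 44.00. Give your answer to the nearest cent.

Risk-neutral probability p = (1 + 0.1 − 0.7)/(1.35 − 0.7) = 0.4000/0.6500 = 0.6154
Terminal stock prices: S_uuu = 135.3, S_uud = 70.17, S_udd = 36.38, S_ddd = 18.86
Terminal payoffs (K − S): max(-91.32, 0) = 0, max(-26.17, 0) = 0, max(7.618, 0) = 7.618, max(25.14, 0) = 25.14
Node uu (S = 100.2): V_uu = 1/1.1·[0.6154·0.0000 + 0.3846·0.0000] = 0.0000
Node ud (S = 51.97): V_ud = 1/1.1·[0.6154·0.0000 + 0.3846·7.6175] = 2.6635
Node dd (S = 26.95): V_dd = 1/1.1·[0.6154·7.6175 + 0.3846·25.1350] = 13.0500
Node u (S = 74.25): V_u = 1/1.1·[0.6154·0.0000 + 0.3846·2.6635] = 0.9313
Node d (S = 38.5): V_d = 1/1.1·[0.6154·2.6635 + 0.3846·13.0500] = 6.0530
Node 0 (S = 55): V_0 = 1/1.1·[0.6154·0.9313 + 0.3846·6.0530] = 2.6374

2.64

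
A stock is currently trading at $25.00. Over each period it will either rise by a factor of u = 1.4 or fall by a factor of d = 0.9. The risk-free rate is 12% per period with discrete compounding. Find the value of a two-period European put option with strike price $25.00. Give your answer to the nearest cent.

Risk-neutral probability p = (1 + 0.12 − 0.9)/(1.4 − 0.9) = 0.2200/0.5000 = 0.4400
Terminal stock prices: S_uu = 49, S_ud = 31.5, S_dd = 20.25
Terminal payoffs (K − S): max(-24, 0) = 0, max(-6.5, 0) = 0, max(4.75, 0) = 4.75
Node u (S = 35): V_u = 1/1.12·[0.4400·0.0000 + 0.5600·0.0000] = 0.0000
Node d (S = 22.5): V_d = 1/1.12·[0.4400·0.0000 + 0.5600·4.7500] = 2.3750
Node 0 (S = 25): V_0 = 1/1.12·[0.4400·0.0000 + 0.5600·2.3750] = 1.1875

$1.19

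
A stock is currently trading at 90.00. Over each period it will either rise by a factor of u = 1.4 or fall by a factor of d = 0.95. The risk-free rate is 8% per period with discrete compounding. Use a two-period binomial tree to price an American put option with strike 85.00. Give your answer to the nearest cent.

Risk-neutral probability p = (1 + 0.08 − 0.95)/(1.4 − 0.95) = 0.1300/0.4500 = 0.2889
Terminal stock prices: S_uu = 176.4, S_ud = 119.7, S_dd = 81.22
Terminal payoffs (K − S): max(-91.4, 0) = 0, max(-34.7, 0) = 0, max(3.775, 0) = 3.775
Node u (S = 126): continuation = 1/1.08·[0.2889·0.0000 + 0.7111·0.0000] = 0.0000; exercise value = 0.0000 ≤ continuation, so V_u = 0.0000
Node d (S = 85.5): continuation = 1/1.08·[0.2889·0.0000 + 0.7111·3.7750] = 2.4856; exercise value = 0.0000 ≤ continuation, so V_d = 2.4856
Node 0 (S = 90): continuation = 1/1.08·[0.2889·0.0000 + 0.7111·2.4856] = 1.6366; exercise value = 0.0000 ≤ continuation, so V_0 = 1.6366

1.64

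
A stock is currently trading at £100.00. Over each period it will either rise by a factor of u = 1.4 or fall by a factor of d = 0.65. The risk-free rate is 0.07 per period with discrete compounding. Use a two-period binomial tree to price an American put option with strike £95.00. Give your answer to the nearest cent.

Risk-neutral probability p = (1 + 0.07 − 0.65)/(1.4 − 0.65) = 0.4200/0.7500 = 0.5600
Terminal stock prices: S_uu = 196, S_ud = 91, S_dd = 42.25
Terminal payoffs (K − S): max(-101, 0) = 0, max(4, 0) = 4, max(52.75, 0) = 52.75
Node u (S = 140): continuation = 1/1.07·[0.5600·0.0000 + 0.4400·4.0000] = 1.6449; exercise value = 0.0000 ≤ continuation, so V_u = 1.6449
Node d (S = 65): continuation = 1/1.07·[0.5600·4.0000 + 0.4400·52.7500] = 23.7850; exercise value = 30.0000 > continuation, so V_d = 30.0000 (exercise)
Node 0 (S = 100): continuation = 1/1.07·[0.5600·1.6449 + 0.4400·30.0000] = 13.1973; exercise value = 0.0000 ≤ continuation, so V_0 = 13.1973

£13.20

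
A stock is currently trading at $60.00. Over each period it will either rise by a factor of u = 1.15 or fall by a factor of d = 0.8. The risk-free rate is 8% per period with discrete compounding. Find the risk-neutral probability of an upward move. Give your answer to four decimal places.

p = 0.8000

Risk-neutral probability p = (1 + 0.08 − 0.8)/(1.15 − 0.8) = 0.2800/0.3500 = 0.8000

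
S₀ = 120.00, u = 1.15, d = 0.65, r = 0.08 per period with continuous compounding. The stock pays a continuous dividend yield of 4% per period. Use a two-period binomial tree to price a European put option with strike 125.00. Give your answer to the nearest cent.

13.29

Per-period risk-free factor R = e^0.08 = 1.0833; dividend-adjusted growth = e^(0.08−0.04) = 1.0408.
Risk-neutral probability p = (1.0408 − 0.65)/(1.15 − 0.65) = 0.3908/0.5000 = 0.7816
Terminal stock prices: S_uu = 158.7, S_ud = 89.7, S_dd = 50.7
Terminal payoffs (K − S): max(-33.7, 0) = 0, max(35.3, 0) = 35.3, max(74.3, 0) = 74.3
Node u (S = 138): V_u = e^(−0.08)·[0.7816·0.0000 + 0.2184·35.3000] = 7.1161
Node d (S = 78): V_d = e^(−0.08)·[0.7816·35.3000 + 0.2184·74.3000] = 40.4480
Node 0 (S = 120): V_0 = e^(−0.08)·[0.7816·7.1161 + 0.2184·40.4480] = 13.2883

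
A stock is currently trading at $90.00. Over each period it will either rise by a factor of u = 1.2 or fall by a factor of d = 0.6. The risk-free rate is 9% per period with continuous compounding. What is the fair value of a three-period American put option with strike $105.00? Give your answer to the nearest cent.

Risk-neutral probability p = (e^0.09 − 0.6)/(1.2 − 0.6) = 0.4942/0.6000 = 0.8236
Terminal stock prices: S_uuu = 155.5, S_uud = 77.76, S_udd = 38.88, S_ddd = 19.44
Terminal payoffs (K − S): max(-50.52, 0) = 0, max(27.24, 0) = 27.24, max(66.12, 0) = 66.12, max(85.56, 0) = 85.56
Node uu (S = 129.6): continuation = e^(−0.09)·[0.8236·0.0000 + 0.1764·27.2400] = 4.3910; exercise value = 0.0000 ≤ continuation, so V_uu = 4.3910
Node ud (S = 64.8): continuation = e^(−0.09)·[0.8236·27.2400 + 0.1764·66.1200] = 31.1628; exercise value = 40.2000 > continuation, so V_ud = 40.2000 (exercise)
Node dd (S = 32.4): continuation = e^(−0.09)·[0.8236·66.1200 + 0.1764·85.5600] = 63.5628; exercise value = 72.6000 > continuation, so V_dd = 72.6000 (exercise)
Node u (S = 108): continuation = e^(−0.09)·[0.8236·4.3910 + 0.1764·40.2000] = 9.7853; exercise value = 0.0000 ≤ continuation, so V_u = 9.7853
Node d (S = 54): continuation = e^(−0.09)·[0.8236·40.2000 + 0.1764·72.6000] = 41.9628; exercise value = 51.0000 > continuation, so V_d = 51.0000 (exercise)
Node 0 (S = 90): continuation = e^(−0.09)·[0.8236·9.7853 + 0.1764·51.0000] = 15.5867; exercise value = 15.0000 ≤ continuation, so V_0 = 15.5867

$15.59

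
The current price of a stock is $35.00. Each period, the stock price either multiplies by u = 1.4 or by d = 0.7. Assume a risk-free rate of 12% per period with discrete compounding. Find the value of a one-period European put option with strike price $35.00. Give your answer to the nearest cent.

Risk-neutral probability p = (1 + 0.12 − 0.7)/(1.4 − 0.7) = 0.4200/0.7000 = 0.6000
Terminal stock prices: S_u = 49, S_d = 24.5
Terminal payoffs (K − S): max(-14, 0) = 0, max(10.5, 0) = 10.5
Node 0 (S = 35): V_0 = 1/1.12·[0.6000·0.0000 + 0.4000·10.5000] = 3.7500

$3.75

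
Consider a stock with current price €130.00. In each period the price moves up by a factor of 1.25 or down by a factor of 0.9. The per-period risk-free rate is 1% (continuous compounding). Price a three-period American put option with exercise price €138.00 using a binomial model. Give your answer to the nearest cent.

Risk-neutral probability p = (e^0.01 − 0.9)/(1.25 − 0.9) = 0.1101/0.3500 = 0.3144
Terminal stock prices: S_uuu = 253.9, S_uud = 182.8, S_udd = 131.6, S_ddd = 94.77
Terminal payoffs (K − S): max(-115.9, 0) = 0, max(-44.81, 0) = 0, max(6.375, 0) = 6.375, max(43.23, 0) = 43.23
Node uu (S = 203.1): continuation = e^(−0.01)·[0.3144·0.0000 + 0.6856·0.0000] = 0.0000; exercise value = 0.0000 ≤ continuation, so V_uu = 0.0000
Node ud (S = 146.2): continuation = e^(−0.01)·[0.3144·0.0000 + 0.6856·6.3750] = 4.3270; exercise value = 0.0000 ≤ continuation, so V_ud = 4.3270
Node dd (S = 105.3): continuation = e^(−0.01)·[0.3144·6.3750 + 0.6856·43.2300] = 31.3269; exercise value = 32.7000 > continuation, so V_dd = 32.7000 (exercise)
Node u (S = 162.5): continuation = e^(−0.01)·[0.3144·0.0000 + 0.6856·4.3270] = 2.9370; exercise value = 0.0000 ≤ continuation, so V_u = 2.9370
Node d (S = 117): continuation = e^(−0.01)·[0.3144·4.3270 + 0.6856·32.7000] = 23.5421; exercise value = 21.0000 ≤ continuation, so V_d = 23.5421
Node 0 (S = 130): continuation = e^(−0.01)·[0.3144·2.9370 + 0.6856·23.5421] = 16.8935; exercise value = 8.0000 ≤ continuation, so V_0 = 16.8935

€16.89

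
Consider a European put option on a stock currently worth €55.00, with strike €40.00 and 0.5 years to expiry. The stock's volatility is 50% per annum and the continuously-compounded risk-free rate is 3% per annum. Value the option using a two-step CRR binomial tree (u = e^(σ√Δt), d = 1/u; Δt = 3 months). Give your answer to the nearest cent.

CRR parameters: u = e^(σ√Δt) = e^(0.5·√0.25) = 1.2840, d = 1/u = 0.7788
Per-period rate: rΔt = 0.03·0.25 = 0.0075, so R = e^0.0075 = 1.0075
Risk-neutral probability p = (e^0.0075 − 0.7788)/(1.2840 − 0.7788) = 0.2287/0.5052 = 0.4527
Terminal stock prices: S_uu = 90.68, S_ud = 55, S_dd = 33.36
Terminal payoffs (K − S): max(-50.68, 0) = 0, max(-15, 0) = 0, max(6.641, 0) = 6.641
Node u (S = 70.62): V_u = e^(−0.0075)·[0.4527·0.0000 + 0.5473·0.0000] = 0.0000
Node d (S = 42.83): V_d = e^(−0.0075)·[0.4527·0.0000 + 0.5473·6.6408] = 3.6072
Node 0 (S = 55): V_0 = e^(−0.0075)·[0.4527·0.0000 + 0.5473·3.6072] = 1.9594

€1.96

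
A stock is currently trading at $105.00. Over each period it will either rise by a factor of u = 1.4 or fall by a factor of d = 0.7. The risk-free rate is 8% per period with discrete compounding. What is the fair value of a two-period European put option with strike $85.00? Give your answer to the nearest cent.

Risk-neutral probability p = (1 + 0.08 − 0.7)/(1.4 − 0.7) = 0.3800/0.7000 = 0.5429
Terminal stock prices: S_uu = 205.8, S_ud = 102.9, S_dd = 51.45
Terminal payoffs (K − S): max(-120.8, 0) = 0, max(-17.9, 0) = 0, max(33.55, 0) = 33.55
Node u (S = 147): V_u = 1/1.08·[0.5429·0.0000 + 0.4571·0.0000] = 0.0000
Node d (S = 73.5): V_d = 1/1.08·[0.5429·0.0000 + 0.4571·33.5500] = 14.2011
Node 0 (S = 105): V_0 = 1/1.08·[0.5429·0.0000 + 0.4571·14.2011] = 6.0110

$6.01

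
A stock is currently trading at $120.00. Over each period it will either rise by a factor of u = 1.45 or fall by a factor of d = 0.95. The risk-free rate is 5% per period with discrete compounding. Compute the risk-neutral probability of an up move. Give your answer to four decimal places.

Risk-neutral probability p = (1 + 0.05 − 0.95)/(1.45 − 0.95) = 0.1000/0.5000 = 0.2000

p = 0.2000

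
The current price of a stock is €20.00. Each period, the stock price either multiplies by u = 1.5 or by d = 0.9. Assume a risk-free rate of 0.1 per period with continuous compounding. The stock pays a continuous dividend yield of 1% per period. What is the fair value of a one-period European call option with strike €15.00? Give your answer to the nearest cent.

Per-period risk-free factor R = e^0.1 = 1.1052; dividend-adjusted growth = e^(0.1−0.01) = 1.0942.
Risk-neutral probability p = (1.0942 − 0.9)/(1.5 − 0.9) = 0.1942/0.6000 = 0.3236
Terminal stock prices: S_u = 30, S_d = 18
Terminal payoffs (S − K): max(15, 0) = 15, max(3, 0) = 3
Node 0 (S = 20): V_0 = e^(−0.1)·[0.3236·15.0000 + 0.6764·3.0000] = 6.2284

€6.23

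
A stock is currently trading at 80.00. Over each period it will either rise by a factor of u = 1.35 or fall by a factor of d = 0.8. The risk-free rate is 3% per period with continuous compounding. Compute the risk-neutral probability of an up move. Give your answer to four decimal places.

p = 0.4190

Risk-neutral probability p = (e^0.03 − 0.8)/(1.35 − 0.8) = 0.2305/0.5500 = 0.4190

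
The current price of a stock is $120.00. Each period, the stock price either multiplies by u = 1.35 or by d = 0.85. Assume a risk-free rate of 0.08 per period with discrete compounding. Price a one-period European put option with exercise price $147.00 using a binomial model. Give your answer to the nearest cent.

$22.50

Risk-neutral probability p = (1 + 0.08 − 0.85)/(1.35 − 0.85) = 0.2300/0.5000 = 0.4600
Terminal stock prices: S_u = 162, S_d = 102
Terminal payoffs (K − S): max(-15, 0) = 0, max(45, 0) = 45
Node 0 (S = 120): V_0 = 1/1.08·[0.4600·0.0000 + 0.5400·45.0000] = 22.5000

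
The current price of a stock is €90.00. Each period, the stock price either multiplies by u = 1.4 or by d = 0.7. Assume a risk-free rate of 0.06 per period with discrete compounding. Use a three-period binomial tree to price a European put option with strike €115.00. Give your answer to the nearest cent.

€24.37

Risk-neutral probability p = (1 + 0.06 − 0.7)/(1.4 − 0.7) = 0.3600/0.7000 = 0.5143
Terminal stock prices: S_uuu = 247, S_uud = 123.5, S_udd = 61.74, S_ddd = 30.87
Terminal payoffs (K − S): max(-132, 0) = 0, max(-8.48, 0) = 0, max(53.26, 0) = 53.26, max(84.13, 0) = 84.13
Node uu (S = 176.4): V_uu = 1/1.06·[0.5143·0.0000 + 0.4857·0.0000] = 0.0000
Node ud (S = 88.2): V_ud = 1/1.06·[0.5143·0.0000 + 0.4857·53.2600] = 24.4049
Node dd (S = 44.1): V_dd = 1/1.06·[0.5143·53.2600 + 0.4857·84.1300] = 64.3906
Node u (S = 126): V_u = 1/1.06·[0.5143·0.0000 + 0.4857·24.4049] = 11.1828
Node d (S = 63): V_d = 1/1.06·[0.5143·24.4049 + 0.4857·64.3906] = 41.3457
Node 0 (S = 90): V_0 = 1/1.06·[0.5143·11.1828 + 0.4857·41.3457] = 24.3711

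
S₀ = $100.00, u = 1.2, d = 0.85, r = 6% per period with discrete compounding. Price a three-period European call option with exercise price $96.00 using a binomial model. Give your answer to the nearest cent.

Risk-neutral probability p = (1 + 0.06 − 0.85)/(1.2 − 0.85) = 0.2100/0.3500 = 0.6000
Terminal stock prices: S_uuu = 172.8, S_uud = 122.4, S_udd = 86.7, S_ddd = 61.41
Terminal payoffs (S − K): max(76.8, 0) = 76.8, max(26.4, 0) = 26.4, max(-9.3, 0) = 0, max(-34.59, 0) = 0
Node uu (S = 144): V_uu = 1/1.06·[0.6000·76.8000 + 0.4000·26.4000] = 53.4340
Node ud (S = 102): V_ud = 1/1.06·[0.6000·26.4000 + 0.4000·0.0000] = 14.9434
Node dd (S = 72.25): V_dd = 1/1.06·[0.6000·0.0000 + 0.4000·0.0000] = 0.0000
Node u (S = 120): V_u = 1/1.06·[0.6000·53.4340 + 0.4000·14.9434] = 35.8847
Node d (S = 85): V_d = 1/1.06·[0.6000·14.9434 + 0.4000·0.0000] = 8.4585
Node 0 (S = 100): V_0 = 1/1.06·[0.6000·35.8847 + 0.4000·8.4585] = 23.5040

$23.50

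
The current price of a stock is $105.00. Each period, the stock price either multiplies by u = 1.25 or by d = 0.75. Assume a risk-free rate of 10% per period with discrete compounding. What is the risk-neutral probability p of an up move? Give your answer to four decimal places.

p = 0.7000

Risk-neutral probability p = (1 + 0.1 − 0.75)/(1.25 − 0.75) = 0.3500/0.5000 = 0.7000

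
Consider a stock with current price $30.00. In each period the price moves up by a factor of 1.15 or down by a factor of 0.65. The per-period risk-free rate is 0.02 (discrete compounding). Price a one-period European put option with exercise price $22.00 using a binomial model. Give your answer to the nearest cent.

$0.64

Risk-neutral probability p = (1 + 0.02 − 0.65)/(1.15 − 0.65) = 0.3700/0.5000 = 0.7400
Terminal stock prices: S_u = 34.5, S_d = 19.5
Terminal payoffs (K − S): max(-12.5, 0) = 0, max(2.5, 0) = 2.5
Node 0 (S = 30): V_0 = 1/1.02·[0.7400·0.0000 + 0.2600·2.5000] = 0.6373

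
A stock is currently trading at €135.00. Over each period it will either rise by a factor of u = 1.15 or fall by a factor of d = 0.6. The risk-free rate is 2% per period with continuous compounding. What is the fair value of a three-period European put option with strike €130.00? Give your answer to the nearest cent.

Risk-neutral probability p = (e^0.02 − 0.6)/(1.15 − 0.6) = 0.4202/0.5500 = 0.7640
Terminal stock prices: S_uuu = 205.3, S_uud = 107.1, S_udd = 55.89, S_ddd = 29.16
Terminal payoffs (K − S): max(-75.32, 0) = 0, max(22.88, 0) = 22.88, max(74.11, 0) = 74.11, max(100.8, 0) = 100.8
Node uu (S = 178.5): V_uu = e^(−0.02)·[0.7640·0.0000 + 0.2360·22.8775] = 5.2921
Node ud (S = 93.15): V_ud = e^(−0.02)·[0.7640·22.8775 + 0.2360·74.1100] = 34.2758
Node dd (S = 48.6): V_dd = e^(−0.02)·[0.7640·74.1100 + 0.2360·100.8400] = 78.8258
Node u (S = 155.2): V_u = e^(−0.02)·[0.7640·5.2921 + 0.2360·34.2758] = 11.8920
Node d (S = 81): V_d = e^(−0.02)·[0.7640·34.2758 + 0.2360·78.8258] = 43.9026
Node 0 (S = 135): V_0 = e^(−0.02)·[0.7640·11.8920 + 0.2360·43.9026] = 19.0613

€19.06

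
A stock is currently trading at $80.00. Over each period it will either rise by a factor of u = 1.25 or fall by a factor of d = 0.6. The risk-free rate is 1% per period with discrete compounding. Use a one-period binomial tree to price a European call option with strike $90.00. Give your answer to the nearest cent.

$6.25

Risk-neutral probability p = (1 + 0.01 − 0.6)/(1.25 − 0.6) = 0.4100/0.6500 = 0.6308
Terminal stock prices: S_u = 100, S_d = 48
Terminal payoffs (S − K): max(10, 0) = 10, max(-42, 0) = 0
Node 0 (S = 80): V_0 = 1/1.01·[0.6308·10.0000 + 0.3692·0.0000] = 6.2452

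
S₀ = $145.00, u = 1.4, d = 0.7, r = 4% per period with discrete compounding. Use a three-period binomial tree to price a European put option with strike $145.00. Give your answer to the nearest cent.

Risk-neutral probability p = (1 + 0.04 − 0.7)/(1.4 − 0.7) = 0.3400/0.7000 = 0.4857
Terminal stock prices: S_uuu = 397.9, S_uud = 198.9, S_udd = 99.47, S_ddd = 49.73
Terminal payoffs (K − S): max(-252.9, 0) = 0, max(-53.94, 0) = 0, max(45.53, 0) = 45.53, max(95.27, 0) = 95.27
Node uu (S = 284.2): V_uu = 1/1.04·[0.4857·0.0000 + 0.5143·0.0000] = 0.0000
Node ud (S = 142.1): V_ud = 1/1.04·[0.4857·0.0000 + 0.5143·45.5300] = 22.5148
Node dd (S = 71.05): V_dd = 1/1.04·[0.4857·45.5300 + 0.5143·95.2650] = 68.3731
Node u (S = 203): V_u = 1/1.04·[0.4857·0.0000 + 0.5143·22.5148] = 11.1337
Node d (S = 101.5): V_d = 1/1.04·[0.4857·22.5148 + 0.5143·68.3731] = 44.3260
Node 0 (S = 145): V_0 = 1/1.04·[0.4857·11.1337 + 0.5143·44.3260] = 27.1193

$27.12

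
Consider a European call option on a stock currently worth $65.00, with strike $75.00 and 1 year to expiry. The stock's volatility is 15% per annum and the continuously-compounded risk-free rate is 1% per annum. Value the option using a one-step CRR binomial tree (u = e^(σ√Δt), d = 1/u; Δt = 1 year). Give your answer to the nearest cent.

$0.25

CRR parameters: u = e^(σ√Δt) = e^(0.15·√1) = 1.1618, d = 1/u = 0.8607
Per-period rate: rΔt = 0.01·1 = 0.01, so R = e^0.01 = 1.0101
Risk-neutral probability p = (e^0.01 − 0.8607)/(1.1618 − 0.8607) = 0.1493/0.3011 = 0.4959
Terminal stock prices: S_u = 75.52, S_d = 55.95
Terminal payoffs (S − K): max(0.5192, 0) = 0.5192, max(-19.05, 0) = 0
Node 0 (S = 65): V_0 = e^(−0.01)·[0.4959·0.5192 + 0.5041·0.0000] = 0.2549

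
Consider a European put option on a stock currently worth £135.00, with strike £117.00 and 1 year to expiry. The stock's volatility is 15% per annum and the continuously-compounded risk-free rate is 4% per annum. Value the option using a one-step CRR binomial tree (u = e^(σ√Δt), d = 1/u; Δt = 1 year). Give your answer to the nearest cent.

£0.31

CRR parameters: u = e^(σ√Δt) = e^(0.15·√1) = 1.1618, d = 1/u = 0.8607
Per-period rate: rΔt = 0.04·1 = 0.04, so R = e^0.04 = 1.0408
Risk-neutral probability p = (e^0.04 − 0.8607)/(1.1618 − 0.8607) = 0.1801/0.3011 = 0.5981
Terminal stock prices: S_u = 156.8, S_d = 116.2
Terminal payoffs (K − S): max(-39.85, 0) = 0, max(0.8044, 0) = 0.8044
Node 0 (S = 135): V_0 = e^(−0.04)·[0.5981·0.0000 + 0.4019·0.8044] = 0.3106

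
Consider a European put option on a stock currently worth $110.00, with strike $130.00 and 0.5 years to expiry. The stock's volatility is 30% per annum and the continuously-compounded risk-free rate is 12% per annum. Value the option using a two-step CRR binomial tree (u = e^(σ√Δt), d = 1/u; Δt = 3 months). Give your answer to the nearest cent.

$17.96

CRR parameters: u = e^(σ√Δt) = e^(0.3·√0.25) = 1.1618, d = 1/u = 0.8607
Per-period rate: rΔt = 0.12·0.25 = 0.03, so R = e^0.03 = 1.0305
Risk-neutral probability p = (e^0.03 − 0.8607)/(1.1618 − 0.8607) = 0.1697/0.3011 = 0.5637
Terminal stock prices: S_uu = 148.5, S_ud = 110, S_dd = 81.49
Terminal payoffs (K − S): max(-18.48, 0) = 0, max(20, 0) = 20, max(48.51, 0) = 48.51
Node u (S = 127.8): V_u = e^(−0.03)·[0.5637·0.0000 + 0.4363·20.0000] = 8.4680
Node d (S = 94.68): V_d = e^(−0.03)·[0.5637·20.0000 + 0.4363·48.5100] = 31.4800
Node 0 (S = 110): V_0 = e^(−0.03)·[0.5637·8.4680 + 0.4363·31.4800] = 17.9610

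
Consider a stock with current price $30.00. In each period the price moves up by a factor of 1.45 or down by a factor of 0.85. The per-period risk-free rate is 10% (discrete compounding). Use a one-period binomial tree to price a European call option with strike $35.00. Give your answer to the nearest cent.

$3.22

Risk-neutral probability p = (1 + 0.1 − 0.85)/(1.45 − 0.85) = 0.2500/0.6000 = 0.4167
Terminal stock prices: S_u = 43.5, S_d = 25.5
Terminal payoffs (S − K): max(8.5, 0) = 8.5, max(-9.5, 0) = 0
Node 0 (S = 30): V_0 = 1/1.1·[0.4167·8.5000 + 0.5833·0.0000] = 3.2197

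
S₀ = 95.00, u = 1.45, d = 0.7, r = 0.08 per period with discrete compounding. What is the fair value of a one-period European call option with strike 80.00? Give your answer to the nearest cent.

Risk-neutral probability p = (1 + 0.08 − 0.7)/(1.45 − 0.7) = 0.3800/0.7500 = 0.5067
Terminal stock prices: S_u = 137.8, S_d = 66.5
Terminal payoffs (S − K): max(57.75, 0) = 57.75, max(-13.5, 0) = 0
Node 0 (S = 95): V_0 = 1/1.08·[0.5067·57.7500 + 0.4933·0.0000] = 27.0926

27.09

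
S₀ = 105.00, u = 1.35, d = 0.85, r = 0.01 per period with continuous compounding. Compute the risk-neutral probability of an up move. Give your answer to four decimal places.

p = 0.3201

Risk-neutral probability p = (e^0.01 − 0.85)/(1.35 − 0.85) = 0.1601/0.5000 = 0.3201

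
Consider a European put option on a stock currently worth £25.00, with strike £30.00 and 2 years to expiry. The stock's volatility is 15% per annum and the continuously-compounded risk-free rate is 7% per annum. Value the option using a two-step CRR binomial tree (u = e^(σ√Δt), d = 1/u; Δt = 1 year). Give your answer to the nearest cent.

CRR parameters: u = e^(σ√Δt) = e^(0.15·√1) = 1.1618, d = 1/u = 0.8607
Per-period rate: rΔt = 0.07·1 = 0.07, so R = e^0.07 = 1.0725
Risk-neutral probability p = (e^0.07 − 0.8607)/(1.1618 − 0.8607) = 0.2118/0.3011 = 0.7034
Terminal stock prices: S_uu = 33.75, S_ud = 25, S_dd = 18.52
Terminal payoffs (K − S): max(-3.746, 0) = 0, max(5, 0) = 5, max(11.48, 0) = 11.48
Node u (S = 29.05): V_u = e^(−0.07)·[0.7034·0.0000 + 0.2966·5.0000] = 1.3829
Node d (S = 21.52): V_d = e^(−0.07)·[0.7034·5.0000 + 0.2966·11.4795] = 6.4541
Node 0 (S = 25): V_0 = e^(−0.07)·[0.7034·1.3829 + 0.2966·6.4541] = 2.6920

£2.69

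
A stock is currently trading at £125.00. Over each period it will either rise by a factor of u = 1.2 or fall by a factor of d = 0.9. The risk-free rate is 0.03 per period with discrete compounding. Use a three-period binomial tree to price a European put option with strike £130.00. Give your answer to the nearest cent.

Risk-neutral probability p = (1 + 0.03 − 0.9)/(1.2 − 0.9) = 0.1300/0.3000 = 0.4333
Terminal stock prices: S_uuu = 216, S_uud = 162, S_udd = 121.5, S_ddd = 91.13
Terminal payoffs (K − S): max(-86, 0) = 0, max(-32, 0) = 0, max(8.5, 0) = 8.5, max(38.87, 0) = 38.87
Node uu (S = 180): V_uu = 1/1.03·[0.4333·0.0000 + 0.5667·0.0000] = 0.0000
Node ud (S = 135): V_ud = 1/1.03·[0.4333·0.0000 + 0.5667·8.5000] = 4.6764
Node dd (S = 101.2): V_dd = 1/1.03·[0.4333·8.5000 + 0.5667·38.8750] = 24.9636
Node u (S = 150): V_u = 1/1.03·[0.4333·0.0000 + 0.5667·4.6764] = 2.5728
Node d (S = 112.5): V_d = 1/1.03·[0.4333·4.6764 + 0.5667·24.9636] = 15.7014
Node 0 (S = 125): V_0 = 1/1.03·[0.4333·2.5728 + 0.5667·15.7014] = 9.7207

£9.72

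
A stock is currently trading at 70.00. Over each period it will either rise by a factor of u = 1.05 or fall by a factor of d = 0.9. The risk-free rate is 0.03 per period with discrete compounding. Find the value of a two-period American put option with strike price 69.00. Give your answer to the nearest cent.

1.09

Risk-neutral probability p = (1 + 0.03 − 0.9)/(1.05 − 0.9) = 0.1300/0.1500 = 0.8667
Terminal stock prices: S_uu = 77.17, S_ud = 66.15, S_dd = 56.7
Terminal payoffs (K − S): max(-8.175, 0) = 0, max(2.85, 0) = 2.85, max(12.3, 0) = 12.3
Node u (S = 73.5): continuation = 1/1.03·[0.8667·0.0000 + 0.1333·2.8500] = 0.3689; exercise value = 0.0000 ≤ continuation, so V_u = 0.3689
Node d (S = 63): continuation = 1/1.03·[0.8667·2.8500 + 0.1333·12.3000] = 3.9903; exercise value = 6.0000 > continuation, so V_d = 6.0000 (exercise)
Node 0 (S = 70): continuation = 1/1.03·[0.8667·0.3689 + 0.1333·6.0000] = 1.0871; exercise value = 0.0000 ≤ continuation, so V_0 = 1.0871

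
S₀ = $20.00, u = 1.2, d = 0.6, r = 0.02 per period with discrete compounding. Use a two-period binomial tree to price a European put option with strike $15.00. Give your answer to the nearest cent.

$0.92

Risk-neutral probability p = (1 + 0.02 − 0.6)/(1.2 − 0.6) = 0.4200/0.6000 = 0.7000
Terminal stock prices: S_uu = 28.8, S_ud = 14.4, S_dd = 7.2
Terminal payoffs (K − S): max(-13.8, 0) = 0, max(0.6, 0) = 0.6, max(7.8, 0) = 7.8
Node u (S = 24): V_u = 1/1.02·[0.7000·0.0000 + 0.3000·0.6000] = 0.1765
Node d (S = 12): V_d = 1/1.02·[0.7000·0.6000 + 0.3000·7.8000] = 2.7059
Node 0 (S = 20): V_0 = 1/1.02·[0.7000·0.1765 + 0.3000·2.7059] = 0.9170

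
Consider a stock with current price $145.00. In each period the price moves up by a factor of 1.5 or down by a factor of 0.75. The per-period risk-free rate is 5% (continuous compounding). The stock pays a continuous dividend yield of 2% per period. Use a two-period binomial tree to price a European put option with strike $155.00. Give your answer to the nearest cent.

$26.04

Per-period risk-free factor R = e^0.05 = 1.0513; dividend-adjusted growth = e^(0.05−0.02) = 1.0305.
Risk-neutral probability p = (1.0305 − 0.75)/(1.5 − 0.75) = 0.2805/0.7500 = 0.3739
Terminal stock prices: S_uu = 326.2, S_ud = 163.1, S_dd = 81.56
Terminal payoffs (K − S): max(-171.2, 0) = 0, max(-8.125, 0) = 0, max(73.44, 0) = 73.44
Node u (S = 217.5): V_u = e^(−0.05)·[0.3739·0.0000 + 0.6261·0.0000] = 0.0000
Node d (S = 108.8): V_d = e^(−0.05)·[0.3739·0.0000 + 0.6261·73.4375] = 43.7340
Node 0 (S = 145): V_0 = e^(−0.05)·[0.3739·0.0000 + 0.6261·43.7340] = 26.0448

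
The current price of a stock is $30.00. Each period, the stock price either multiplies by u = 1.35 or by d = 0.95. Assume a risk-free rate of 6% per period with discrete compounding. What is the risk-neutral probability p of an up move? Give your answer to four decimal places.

p = 0.2750

Risk-neutral probability p = (1 + 0.06 − 0.95)/(1.35 − 0.95) = 0.1100/0.4000 = 0.2750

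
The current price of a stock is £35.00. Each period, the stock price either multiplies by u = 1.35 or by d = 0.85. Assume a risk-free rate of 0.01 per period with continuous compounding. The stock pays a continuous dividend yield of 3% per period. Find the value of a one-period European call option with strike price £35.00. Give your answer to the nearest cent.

£3.16

Per-period risk-free factor R = e^0.01 = 1.0101; dividend-adjusted growth = e^(0.01−0.03) = 0.9802.
Risk-neutral probability p = (0.9802 − 0.85)/(1.35 − 0.85) = 0.1302/0.5000 = 0.2604
Terminal stock prices: S_u = 47.25, S_d = 29.75
Terminal payoffs (S − K): max(12.25, 0) = 12.25, max(-5.25, 0) = 0
Node 0 (S = 35): V_0 = e^(−0.01)·[0.2604·12.2500 + 0.7396·0.0000] = 3.1581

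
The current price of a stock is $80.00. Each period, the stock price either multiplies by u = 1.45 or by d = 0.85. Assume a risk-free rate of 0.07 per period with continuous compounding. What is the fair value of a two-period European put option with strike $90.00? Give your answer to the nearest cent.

$11.08

Risk-neutral probability p = (e^0.07 − 0.85)/(1.45 − 0.85) = 0.2225/0.6000 = 0.3708
Terminal stock prices: S_uu = 168.2, S_ud = 98.6, S_dd = 57.8
Terminal payoffs (K − S): max(-78.2, 0) = 0, max(-8.6, 0) = 0, max(32.2, 0) = 32.2
Node u (S = 116): V_u = e^(−0.07)·[0.3708·0.0000 + 0.6292·0.0000] = 0.0000
Node d (S = 68): V_d = e^(−0.07)·[0.3708·0.0000 + 0.6292·32.2000] = 18.8891
Node 0 (S = 80): V_0 = e^(−0.07)·[0.3708·0.0000 + 0.6292·18.8891] = 11.0807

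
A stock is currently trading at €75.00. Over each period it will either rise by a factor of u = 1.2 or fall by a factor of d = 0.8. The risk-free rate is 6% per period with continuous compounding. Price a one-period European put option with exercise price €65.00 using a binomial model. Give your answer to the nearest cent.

€1.63

Risk-neutral probability p = (e^0.06 − 0.8)/(1.2 − 0.8) = 0.2618/0.4000 = 0.6546
Terminal stock prices: S_u = 90, S_d = 60
Terminal payoffs (K − S): max(-25, 0) = 0, max(5, 0) = 5
Node 0 (S = 75): V_0 = e^(−0.06)·[0.6546·0.0000 + 0.3454·5.0000] = 1.6265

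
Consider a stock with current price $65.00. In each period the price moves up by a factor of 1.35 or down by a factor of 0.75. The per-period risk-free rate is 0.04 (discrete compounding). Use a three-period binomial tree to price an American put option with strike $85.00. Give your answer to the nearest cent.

$22.44

Risk-neutral probability p = (1 + 0.04 − 0.75)/(1.35 − 0.75) = 0.2900/0.6000 = 0.4833
Terminal stock prices: S_uuu = 159.9, S_uud = 88.85, S_udd = 49.36, S_ddd = 27.42
Terminal payoffs (K − S): max(-74.92, 0) = 0, max(-3.847, 0) = 0, max(35.64, 0) = 35.64, max(57.58, 0) = 57.58
Node uu (S = 118.5): continuation = 1/1.04·[0.4833·0.0000 + 0.5167·0.0000] = 0.0000; exercise value = 0.0000 ≤ continuation, so V_uu = 0.0000
Node ud (S = 65.81): continuation = 1/1.04·[0.4833·0.0000 + 0.5167·35.6406] = 17.7061; exercise value = 19.1875 > continuation, so V_ud = 19.1875 (exercise)
Node dd (S = 36.56): continuation = 1/1.04·[0.4833·35.6406 + 0.5167·57.5781] = 45.1683; exercise value = 48.4375 > continuation, so V_dd = 48.4375 (exercise)
Node u (S = 87.75): continuation = 1/1.04·[0.4833·0.0000 + 0.5167·19.1875] = 9.5323; exercise value = 0.0000 ≤ continuation, so V_u = 9.5323
Node d (S = 48.75): continuation = 1/1.04·[0.4833·19.1875 + 0.5167·48.4375] = 32.9808; exercise value = 36.2500 > continuation, so V_d = 36.2500 (exercise)
Node 0 (S = 65): continuation = 1/1.04·[0.4833·9.5323 + 0.5167·36.2500] = 22.4389; exercise value = 20.0000 ≤ continuation, so V_0 = 22.4389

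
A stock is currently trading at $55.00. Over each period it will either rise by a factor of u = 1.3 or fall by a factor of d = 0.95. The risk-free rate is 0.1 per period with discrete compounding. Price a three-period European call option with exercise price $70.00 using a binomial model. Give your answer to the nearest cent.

Risk-neutral probability p = (1 + 0.1 − 0.95)/(1.3 − 0.95) = 0.1500/0.3500 = 0.4286
Terminal stock prices: S_uuu = 120.8, S_uud = 88.3, S_udd = 64.53, S_ddd = 47.16
Terminal payoffs (S − K): max(50.84, 0) = 50.84, max(18.3, 0) = 18.3, max(-5.471, 0) = 0, max(-22.84, 0) = 0
Node uu (S = 92.95): V_uu = 1/1.1·[0.4286·50.8350 + 0.5714·18.3025] = 29.3136
Node ud (S = 67.92): V_ud = 1/1.1·[0.4286·18.3025 + 0.5714·0.0000] = 7.1308
Node dd (S = 49.64): V_dd = 1/1.1·[0.4286·0.0000 + 0.5714·0.0000] = 0.0000
Node u (S = 71.5): V_u = 1/1.1·[0.4286·29.3136 + 0.5714·7.1308] = 15.1252
Node d (S = 52.25): V_d = 1/1.1·[0.4286·7.1308 + 0.5714·0.0000] = 2.7783
Node 0 (S = 55): V_0 = 1/1.1·[0.4286·15.1252 + 0.5714·2.7783] = 7.3362

$7.34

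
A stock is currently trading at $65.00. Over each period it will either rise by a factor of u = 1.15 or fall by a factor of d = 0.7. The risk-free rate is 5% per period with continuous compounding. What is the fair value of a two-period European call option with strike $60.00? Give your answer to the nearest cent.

Risk-neutral probability p = (e^0.05 − 0.7)/(1.15 − 0.7) = 0.3513/0.4500 = 0.7806
Terminal stock prices: S_uu = 85.96, S_ud = 52.32, S_dd = 31.85
Terminal payoffs (S − K): max(25.96, 0) = 25.96, max(-7.675, 0) = 0, max(-28.15, 0) = 0
Node u (S = 74.75): V_u = e^(−0.05)·[0.7806·25.9625 + 0.2194·0.0000] = 19.2780
Node d (S = 45.5): V_d = e^(−0.05)·[0.7806·0.0000 + 0.2194·0.0000] = 0.0000
Node 0 (S = 65): V_0 = e^(−0.05)·[0.7806·19.2780 + 0.2194·0.0000] = 14.3145

$14.31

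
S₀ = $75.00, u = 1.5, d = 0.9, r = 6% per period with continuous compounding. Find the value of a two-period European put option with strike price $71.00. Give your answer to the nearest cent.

Risk-neutral probability p = (e^0.06 − 0.9)/(1.5 − 0.9) = 0.1618/0.6000 = 0.2697
Terminal stock prices: S_uu = 168.8, S_ud = 101.2, S_dd = 60.75
Terminal payoffs (K − S): max(-97.75, 0) = 0, max(-30.25, 0) = 0, max(10.25, 0) = 10.25
Node u (S = 112.5): V_u = e^(−0.06)·[0.2697·0.0000 + 0.7303·0.0000] = 0.0000
Node d (S = 67.5): V_d = e^(−0.06)·[0.2697·0.0000 + 0.7303·10.2500] = 7.0494
Node 0 (S = 75): V_0 = e^(−0.06)·[0.2697·0.0000 + 0.7303·7.0494] = 4.8482

$4.85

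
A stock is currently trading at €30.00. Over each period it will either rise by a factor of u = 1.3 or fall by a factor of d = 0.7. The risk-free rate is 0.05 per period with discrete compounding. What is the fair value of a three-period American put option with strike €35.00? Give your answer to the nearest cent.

€7.25

Risk-neutral probability p = (1 + 0.05 − 0.7)/(1.3 − 0.7) = 0.3500/0.6000 = 0.5833
Terminal stock prices: S_uuu = 65.91, S_uud = 35.49, S_udd = 19.11, S_ddd = 10.29
Terminal payoffs (K − S): max(-30.91, 0) = 0, max(-0.49, 0) = 0, max(15.89, 0) = 15.89, max(24.71, 0) = 24.71
Node uu (S = 50.7): continuation = 1/1.05·[0.5833·0.0000 + 0.4167·0.0000] = 0.0000; exercise value = 0.0000 ≤ continuation, so V_uu = 0.0000
Node ud (S = 27.3): continuation = 1/1.05·[0.5833·0.0000 + 0.4167·15.8900] = 6.3056; exercise value = 7.7000 > continuation, so V_ud = 7.7000 (exercise)
Node dd (S = 14.7): continuation = 1/1.05·[0.5833·15.8900 + 0.4167·24.7100] = 18.6333; exercise value = 20.3000 > continuation, so V_dd = 20.3000 (exercise)
Node u (S = 39): continuation = 1/1.05·[0.5833·0.0000 + 0.4167·7.7000] = 3.0556; exercise value = 0.0000 ≤ continuation, so V_u = 3.0556
Node d (S = 21): continuation = 1/1.05·[0.5833·7.7000 + 0.4167·20.3000] = 12.3333; exercise value = 14.0000 > continuation, so V_d = 14.0000 (exercise)
Node 0 (S = 30): continuation = 1/1.05·[0.5833·3.0556 + 0.4167·14.0000] = 7.2531; exercise value = 5.0000 ≤ continuation, so V_0 = 7.2531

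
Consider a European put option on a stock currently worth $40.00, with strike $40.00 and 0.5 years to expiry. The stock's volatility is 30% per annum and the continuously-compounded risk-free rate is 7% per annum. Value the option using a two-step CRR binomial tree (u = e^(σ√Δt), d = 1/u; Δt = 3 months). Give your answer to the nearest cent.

CRR parameters: u = e^(σ√Δt) = e^(0.3·√0.25) = 1.1618, d = 1/u = 0.8607
Per-period rate: rΔt = 0.07·0.25 = 0.0175, so R = e^0.0175 = 1.0177
Risk-neutral probability p = (e^0.0175 − 0.8607)/(1.1618 − 0.8607) = 0.1569/0.3011 = 0.5212
Terminal stock prices: S_uu = 53.99, S_ud = 40, S_dd = 29.63
Terminal payoffs (K − S): max(-13.99, 0) = 0, max(0, 0) = 0, max(10.37, 0) = 10.37
Node u (S = 46.47): V_u = e^(−0.0175)·[0.5212·0.0000 + 0.4788·0.0000] = 0.0000
Node d (S = 34.43): V_d = e^(−0.0175)·[0.5212·0.0000 + 0.4788·10.3673] = 4.8778
Node 0 (S = 40): V_0 = e^(−0.0175)·[0.5212·0.0000 + 0.4788·4.8778] = 2.2950

$2.29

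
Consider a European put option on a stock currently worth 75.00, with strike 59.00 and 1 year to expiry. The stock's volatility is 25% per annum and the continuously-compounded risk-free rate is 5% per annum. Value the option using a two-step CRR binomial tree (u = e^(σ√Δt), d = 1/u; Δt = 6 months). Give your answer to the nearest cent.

1.35

CRR parameters: u = e^(σ√Δt) = e^(0.25·√0.5) = 1.1934, d = 1/u = 0.8380
Per-period rate: rΔt = 0.05·0.5 = 0.025, so R = e^0.025 = 1.0253
Risk-neutral probability p = (e^0.025 − 0.8380)/(1.1934 − 0.8380) = 0.1873/0.3554 = 0.5272
Terminal stock prices: S_uu = 106.8, S_ud = 75, S_dd = 52.66
Terminal payoffs (K − S): max(-47.81, 0) = 0, max(-16, 0) = 0, max(6.336, 0) = 6.336
Node u (S = 89.5): V_u = e^(−0.025)·[0.5272·0.0000 + 0.4728·0.0000] = 0.0000
Node d (S = 62.85): V_d = e^(−0.025)·[0.5272·0.0000 + 0.4728·6.3359] = 2.9219
Node 0 (S = 75): V_0 = e^(−0.025)·[0.5272·0.0000 + 0.4728·2.9219] = 1.3475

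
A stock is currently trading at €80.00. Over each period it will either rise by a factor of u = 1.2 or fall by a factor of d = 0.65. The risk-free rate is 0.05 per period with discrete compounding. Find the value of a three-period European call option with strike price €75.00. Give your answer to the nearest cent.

Risk-neutral probability p = (1 + 0.05 − 0.65)/(1.2 − 0.65) = 0.4000/0.5500 = 0.7273
Terminal stock prices: S_uuu = 138.2, S_uud = 74.88, S_udd = 40.56, S_ddd = 21.97
Terminal payoffs (S − K): max(63.24, 0) = 63.24, max(-0.12, 0) = 0, max(-34.44, 0) = 0, max(-53.03, 0) = 0
Node uu (S = 115.2): V_uu = 1/1.05·[0.7273·63.2400 + 0.2727·0.0000] = 43.8026
Node ud (S = 62.4): V_ud = 1/1.05·[0.7273·0.0000 + 0.2727·0.0000] = 0.0000
Node dd (S = 33.8): V_dd = 1/1.05·[0.7273·0.0000 + 0.2727·0.0000] = 0.0000
Node u (S = 96): V_u = 1/1.05·[0.7273·43.8026 + 0.2727·0.0000] = 30.3395
Node d (S = 52): V_d = 1/1.05·[0.7273·0.0000 + 0.2727·0.0000] = 0.0000
Node 0 (S = 80): V_0 = 1/1.05·[0.7273·30.3395 + 0.2727·0.0000] = 21.0143

€21.01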